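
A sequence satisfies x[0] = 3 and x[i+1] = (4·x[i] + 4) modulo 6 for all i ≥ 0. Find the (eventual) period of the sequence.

3

Computing terms: x[0] = 3,  x[1] = 4,  x[2] = 2,  x[3] = 0,  x[4] = 4.
Since x[4] = x[1] = 4, the sequence is eventually periodic: after a pre-period of length 1 it cycles with period 3.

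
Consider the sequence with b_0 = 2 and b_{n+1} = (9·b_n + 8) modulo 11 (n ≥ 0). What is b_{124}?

Listing terms: b_0 = 2,  b_1 = 4,  b_2 = 0,  b_3 = 8,  b_4 = 3,  b_5 = 2.
The sequence repeats with period 5.
(124 - 0) mod 5 = 4, so b_{124} = b_4 = 3.

3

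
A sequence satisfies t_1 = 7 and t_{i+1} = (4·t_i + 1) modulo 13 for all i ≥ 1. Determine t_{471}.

We have t_1 = 7,  t_2 = 3,  t_3 = 0,  t_4 = 1,  t_5 = 5,  t_6 = 8,  t_7 = 7.
The sequence repeats with period 6.
So t_{471} = t_{1 + ((471-1) mod 6)} = t_3 = 0.

0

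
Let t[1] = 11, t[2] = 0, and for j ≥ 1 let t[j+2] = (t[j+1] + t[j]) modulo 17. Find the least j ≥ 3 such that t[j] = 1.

24

We have t[1] = 11,  t[2] = 0,  t[3] = 11,  t[4] = 11,  t[5] = 5,  t[6] = 16,  t[7] = 4,  t[8] = 3,  t[9] = 7,  t[10] = 10,  t[11] = 0,  t[12] = 10,  t[13] = 10,  t[14] = 3,  t[15] = 13,  t[16] = 16,  t[17] = 12,  t[18] = 11,  t[19] = 6,  t[20] = 0,  t[21] = 6,  t[22] = 6,  t[23] = 12,  t[24] = 1,  t[25] = 13,  t[26] = 14,  t[27] = 10,  t[28] = 7,  t[29] = 0,  t[30] = 7,  t[31] = 7,  t[32] = 14,  t[33] = 4,  t[34] = 1,  t[35] = 5,  t[36] = 6,  t[37] = 11,  t[38] = 0.
Since (t[37], t[38]) = (t[1], t[2]) = (11, 0) (two consecutive terms determine the rest), the sequence is periodic with period 36.
The value 1 first appears (with j ≥ 3) at t[24].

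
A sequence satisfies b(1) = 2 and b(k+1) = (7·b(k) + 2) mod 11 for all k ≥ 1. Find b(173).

4

Computing terms: b(1) = 2,  b(2) = 5,  b(3) = 4,  b(4) = 8,  b(5) = 3,  b(6) = 1,  b(7) = 9,  b(8) = 10,  b(9) = 6,  b(10) = 0,  b(11) = 2.
Since b(11) = b(1) = 2, the sequence is periodic with period 10.
(173 - 1) mod 10 = 2, so b(173) = b(3) = 4.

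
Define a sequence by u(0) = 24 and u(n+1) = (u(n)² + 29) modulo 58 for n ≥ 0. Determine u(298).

We have u(0) = 24, u(1) = 25, u(2) = 16, u(3) = 53, u(4) = 54, u(5) = 45, u(6) = 24.
Since u(6) = u(0) = 24, the sequence is periodic with period 6.
(298 - 0) mod 6 = 4, so u(298) = u(4) = 54.

54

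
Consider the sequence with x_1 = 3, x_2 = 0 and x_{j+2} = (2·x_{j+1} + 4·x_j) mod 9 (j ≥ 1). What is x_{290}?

0

Listing terms: x_1 = 3, x_2 = 0, x_3 = 3, x_4 = 6, x_5 = 6, x_6 = 0, x_7 = 6, x_8 = 3, x_9 = 3, x_{10} = 0.
Since (x_9, x_{10}) = (x_1, x_2) = (3, 0) (two consecutive terms determine the rest), the sequence is periodic with period 8.
(290 - 1) mod 8 = 1, so x_{290} = x_2 = 0.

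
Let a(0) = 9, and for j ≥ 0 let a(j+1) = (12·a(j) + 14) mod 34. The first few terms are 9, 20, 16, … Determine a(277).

28

Listing terms: a(0) = 9,  a(1) = 20,  a(2) = 16,  a(3) = 2,  a(4) = 4,  a(5) = 28,  a(6) = 10,  a(7) = 32,  a(8) = 24,  a(9) = 30,  a(10) = 0,  a(11) = 14,  a(12) = 12,  a(13) = 22,  a(14) = 6,  a(15) = 18,  a(16) = 26,  a(17) = 20.
Since a(17) = a(1) = 20, the sequence is eventually periodic: after a pre-period of length 1 it cycles with period 16.
For j ≥ 1, a(j) depends only on (j - 1) mod 16. (277 - 1) mod 16 = 4, so a(277) = a(5) = 28.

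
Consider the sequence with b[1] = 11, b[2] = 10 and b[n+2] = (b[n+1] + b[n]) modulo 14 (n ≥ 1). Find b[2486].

We have b[1] = 11, b[2] = 10, b[3] = 7, b[4] = 3, b[5] = 10, b[6] = 13, b[7] = 9, b[8] = 8, b[9] = 3, b[10] = 11, b[11] = 0, b[12] = 11, b[13] = 11, b[14] = 8, b[15] = 5, b[16] = 13, b[17] = 4, b[18] = 3, b[19] = 7, b[20] = 10, b[21] = 3, b[22] = 13, b[23] = 2, b[24] = 1, b[25] = 3, b[26] = 4, b[27] = 7, b[28] = 11, b[29] = 4, b[30] = 1, b[31] = 5, b[32] = 6, b[33] = 11, b[34] = 3, b[35] = 0, b[36] = 3, b[37] = 3, b[38] = 6, b[39] = 9, b[40] = 1, b[41] = 10, b[42] = 11, b[43] = 7, b[44] = 4, b[45] = 11, b[46] = 1, b[47] = 12, b[48] = 13, b[49] = 11, b[50] = 10.
Since (b[49], b[50]) = (b[1], b[2]) = (11, 10) (two consecutive terms determine the rest), the sequence is periodic with period 48.
So b[2486] = b[1 + ((2486-1) mod 48)] = b[38] = 6.

6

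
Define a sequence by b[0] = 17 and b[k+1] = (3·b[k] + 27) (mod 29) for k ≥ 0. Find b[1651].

We have b[0] = 17,  b[1] = 20,  b[2] = 0,  b[3] = 27,  b[4] = 21,  b[5] = 3,  b[6] = 7,  b[7] = 19,  b[8] = 26,  b[9] = 18,  b[10] = 23,  b[11] = 9,  b[12] = 25,  b[13] = 15,  b[14] = 14,  b[15] = 11,  b[16] = 2,  b[17] = 4,  b[18] = 10,  b[19] = 28,  b[20] = 24,  b[21] = 12,  b[22] = 5,  b[23] = 13,  b[24] = 8,  b[25] = 22,  b[26] = 6,  b[27] = 16,  b[28] = 17.
Since b[28] = b[0] = 17, the sequence is periodic with period 28.
(1651 - 0) mod 28 = 27, so b[1651] = b[27] = 16.

16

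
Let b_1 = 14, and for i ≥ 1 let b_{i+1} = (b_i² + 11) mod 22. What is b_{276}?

Listing terms: b_1 = 14, b_2 = 9, b_3 = 4, b_4 = 5, b_5 = 14.
Since b_5 = b_1 = 14, the sequence is periodic with period 4.
So b_{276} = b_{1 + ((276-1) mod 4)} = b_4 = 5.

5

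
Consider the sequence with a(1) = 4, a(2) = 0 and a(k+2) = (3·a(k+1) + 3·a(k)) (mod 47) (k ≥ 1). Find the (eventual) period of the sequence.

a(1) = 4; a(2) = 0; a(3) = 12; a(4) = 36; a(5) = 3; a(6) = 23; a(7) = 31; a(8) = 21; a(9) = 15; a(10) = 14; a(11) = 40; a(12) = 21; a(13) = 42; a(14) = 1; a(15) = 35; a(16) = 14; a(17) = 6; a(18) = 13; a(19) = 10; a(20) = 22; a(21) = 2; a(22) = 25; a(23) = 34; a(24) = 36; a(25) = 22; a(26) = 33; a(27) = 24; a(28) = 30; a(29) = 21; a(30) = 12; a(31) = 5; a(32) = 4; a(33) = 27; a(34) = 46; a(35) = 31; a(36) = 43; a(37) = 34; a(38) = 43; a(39) = 43; a(40) = 23; a(41) = 10; a(42) = 5; a(43) = 45; a(44) = 9; a(45) = 21; a(46) = 43; a(47) = 4; a(48) = 0.
Since (a(47), a(48)) = (a(1), a(2)) = (4, 0) (two consecutive terms determine the rest), the sequence is periodic with period 46.

46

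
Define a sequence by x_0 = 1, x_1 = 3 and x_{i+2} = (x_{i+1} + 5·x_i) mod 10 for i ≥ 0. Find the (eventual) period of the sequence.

3

Computing terms: x_0 = 1; x_1 = 3; x_2 = 8; x_3 = 3; x_4 = 3; x_5 = 8.
Since (x_4, x_5) = (x_1, x_2) = (3, 8) (two consecutive terms determine the rest), the sequence is eventually periodic: after a pre-period of length 1 it cycles with period 3.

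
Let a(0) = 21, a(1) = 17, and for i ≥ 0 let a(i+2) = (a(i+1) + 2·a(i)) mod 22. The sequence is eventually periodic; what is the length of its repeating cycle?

10

a(0) = 21,  a(1) = 17,  a(2) = 15,  a(3) = 5,  a(4) = 13,  a(5) = 1,  a(6) = 5,  a(7) = 7,  a(8) = 17,  a(9) = 9,  a(10) = 21,  a(11) = 17.
The sequence repeats with period 10.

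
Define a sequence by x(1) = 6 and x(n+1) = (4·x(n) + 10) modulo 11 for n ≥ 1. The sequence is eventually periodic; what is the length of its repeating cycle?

We have x(1) = 6; x(2) = 1; x(3) = 3; x(4) = 0; x(5) = 10; x(6) = 6.
Since x(6) = x(1) = 6, the sequence is periodic with period 5.

5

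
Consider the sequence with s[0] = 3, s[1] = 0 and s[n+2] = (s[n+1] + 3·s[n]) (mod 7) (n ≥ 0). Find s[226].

1

We have s[0] = 3, s[1] = 0, s[2] = 2, s[3] = 2, s[4] = 1, s[5] = 0, s[6] = 3, s[7] = 3, s[8] = 5, s[9] = 0, s[10] = 1, s[11] = 1, s[12] = 4, s[13] = 0, s[14] = 5, s[15] = 5, s[16] = 6, s[17] = 0, s[18] = 4, s[19] = 4, s[20] = 2, s[21] = 0, s[22] = 6, s[23] = 6, s[24] = 3, s[25] = 0.
The sequence repeats with period 24.
So s[226] = s[0 + ((226-0) mod 24)] = s[10] = 1.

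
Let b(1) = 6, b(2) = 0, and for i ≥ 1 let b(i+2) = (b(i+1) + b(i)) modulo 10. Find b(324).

Listing terms: b(1) = 6,  b(2) = 0,  b(3) = 6,  b(4) = 6,  b(5) = 2,  b(6) = 8,  b(7) = 0,  b(8) = 8,  b(9) = 8,  b(10) = 6,  b(11) = 4,  b(12) = 0,  b(13) = 4,  b(14) = 4,  b(15) = 8,  b(16) = 2,  b(17) = 0,  b(18) = 2,  b(19) = 2,  b(20) = 4,  b(21) = 6,  b(22) = 0.
The sequence repeats with period 20.
(324 - 1) mod 20 = 3, so b(324) = b(4) = 6.

6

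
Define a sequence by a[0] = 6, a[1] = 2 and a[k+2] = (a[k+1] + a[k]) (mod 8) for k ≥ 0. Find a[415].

2

We have a[0] = 6, a[1] = 2, a[2] = 0, a[3] = 2, a[4] = 2, a[5] = 4, a[6] = 6, a[7] = 2.
Since (a[6], a[7]) = (a[0], a[1]) = (6, 2) (two consecutive terms determine the rest), the sequence is periodic with period 6.
(415 - 0) mod 6 = 1, so a[415] = a[1] = 2.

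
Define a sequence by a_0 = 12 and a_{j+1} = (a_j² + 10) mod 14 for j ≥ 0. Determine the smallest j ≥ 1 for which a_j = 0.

We have a_0 = 12; a_1 = 0; a_2 = 10; a_3 = 12.
Since a_3 = a_0 = 12, the sequence is periodic with period 3.
The value 0 first appears (with j ≥ 1) at a_1.

1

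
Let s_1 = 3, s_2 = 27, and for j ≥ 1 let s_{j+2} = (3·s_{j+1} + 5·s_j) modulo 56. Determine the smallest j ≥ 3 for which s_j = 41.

11

We have s_1 = 3,  s_2 = 27,  s_3 = 40,  s_4 = 31,  s_5 = 13,  s_6 = 26,  s_7 = 31,  s_8 = 55,  s_9 = 40,  s_{10} = 3,  s_{11} = 41,  s_{12} = 26,  s_{13} = 3,  s_{14} = 27.
The sequence repeats with period 12.
The value 41 first appears (with j ≥ 3) at s_{11}.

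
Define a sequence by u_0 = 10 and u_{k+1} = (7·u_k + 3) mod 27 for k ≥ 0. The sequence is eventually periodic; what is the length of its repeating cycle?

3

Computing terms: u_0 = 10,  u_1 = 19,  u_2 = 1,  u_3 = 10.
The sequence repeats with period 3.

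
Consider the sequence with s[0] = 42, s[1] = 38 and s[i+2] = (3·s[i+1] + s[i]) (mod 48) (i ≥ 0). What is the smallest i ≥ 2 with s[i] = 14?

We have s[0] = 42,  s[1] = 38,  s[2] = 12,  s[3] = 26,  s[4] = 42,  s[5] = 8,  s[6] = 18,  s[7] = 14,  s[8] = 12,  s[9] = 2,  s[10] = 18,  s[11] = 8,  s[12] = 42,  s[13] = 38.
Since (s[12], s[13]) = (s[0], s[1]) = (42, 38) (two consecutive terms determine the rest), the sequence is periodic with period 12.
The value 14 first appears (with i ≥ 2) at s[7].

7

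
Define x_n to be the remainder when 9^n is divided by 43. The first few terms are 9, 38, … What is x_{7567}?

Listing terms: x_1 = 9,  x_2 = 38,  x_3 = 41,  x_4 = 25,  x_5 = 10,  x_6 = 4,  x_7 = 36,  x_8 = 23,  x_9 = 35,  x_{10} = 14,  x_{11} = 40,  x_{12} = 16,  x_{13} = 15,  x_{14} = 6,  x_{15} = 11,  x_{16} = 13,  x_{17} = 31,  x_{18} = 21,  x_{19} = 17,  x_{20} = 24,  x_{21} = 1,  x_{22} = 9.
The sequence repeats with period 21.
(7567 - 1) mod 21 = 6, so x_{7567} = x_7 = 36.

36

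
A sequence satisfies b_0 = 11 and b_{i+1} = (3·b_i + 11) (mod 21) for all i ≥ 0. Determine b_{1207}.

We have b_0 = 11,  b_1 = 2,  b_2 = 17,  b_3 = 20,  b_4 = 8,  b_5 = 14,  b_6 = 11.
Since b_6 = b_0 = 11, the sequence is periodic with period 6.
(1207 - 0) mod 6 = 1, so b_{1207} = b_1 = 2.

2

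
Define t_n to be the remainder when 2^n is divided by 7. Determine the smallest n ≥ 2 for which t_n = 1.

3

Listing terms: t_1 = 2; t_2 = 4; t_3 = 1; t_4 = 2.
Since t_4 = t_1 = 2, the sequence is periodic with period 3.
The value 1 first appears (with n ≥ 2) at t_3.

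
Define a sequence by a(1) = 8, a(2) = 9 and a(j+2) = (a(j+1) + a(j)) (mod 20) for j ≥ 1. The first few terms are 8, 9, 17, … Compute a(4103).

7

Computing terms: a(1) = 8,  a(2) = 9,  a(3) = 17,  a(4) = 6,  a(5) = 3,  a(6) = 9,  a(7) = 12,  a(8) = 1,  a(9) = 13,  a(10) = 14,  a(11) = 7,  a(12) = 1,  a(13) = 8,  a(14) = 9.
The sequence repeats with period 12.
(4103 - 1) mod 12 = 10, so a(4103) = a(11) = 7.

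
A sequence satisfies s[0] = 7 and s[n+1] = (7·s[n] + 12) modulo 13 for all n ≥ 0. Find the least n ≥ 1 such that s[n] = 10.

2

Listing terms: s[0] = 7; s[1] = 9; s[2] = 10; s[3] = 4; s[4] = 1; s[5] = 6; s[6] = 2; s[7] = 0; s[8] = 12; s[9] = 5; s[10] = 8; s[11] = 3; s[12] = 7.
The sequence repeats with period 12.
The value 10 first appears (with n ≥ 1) at s[2].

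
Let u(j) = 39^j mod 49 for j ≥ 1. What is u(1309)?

u(1) = 39, u(2) = 2, u(3) = 29, u(4) = 4, u(5) = 9, u(6) = 8, u(7) = 18, u(8) = 16, u(9) = 36, u(10) = 32, u(11) = 23, u(12) = 15, u(13) = 46, u(14) = 30, u(15) = 43, u(16) = 11, u(17) = 37, u(18) = 22, u(19) = 25, u(20) = 44, u(21) = 1, u(22) = 39.
The sequence repeats with period 21.
So u(1309) = u(1 + ((1309-1) mod 21)) = u(7) = 18.

18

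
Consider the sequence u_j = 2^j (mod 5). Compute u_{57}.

2

We have u_1 = 2; u_2 = 4; u_3 = 3; u_4 = 1; u_5 = 2.
Since u_5 = u_1 = 2, the sequence is periodic with period 4.
So u_{57} = u_{1 + ((57-1) mod 4)} = u_1 = 2.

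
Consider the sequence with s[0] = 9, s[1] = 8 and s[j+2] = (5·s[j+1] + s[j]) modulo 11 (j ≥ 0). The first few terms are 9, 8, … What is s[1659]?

s[0] = 9, s[1] = 8, s[2] = 5, s[3] = 0, s[4] = 5, s[5] = 3, s[6] = 9, s[7] = 4, s[8] = 7, s[9] = 6, s[10] = 4, s[11] = 4, s[12] = 2, s[13] = 3, s[14] = 6, s[15] = 0, s[16] = 6, s[17] = 8, s[18] = 2, s[19] = 7, s[20] = 4, s[21] = 5, s[22] = 7, s[23] = 7, s[24] = 9, s[25] = 8.
The sequence repeats with period 24.
So s[1659] = s[0 + ((1659-0) mod 24)] = s[3] = 0.

0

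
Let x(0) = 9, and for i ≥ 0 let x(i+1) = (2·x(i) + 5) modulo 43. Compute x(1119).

Listing terms: x(0) = 9, x(1) = 23, x(2) = 8, x(3) = 21, x(4) = 4, x(5) = 13, x(6) = 31, x(7) = 24, x(8) = 10, x(9) = 25, x(10) = 12, x(11) = 29, x(12) = 20, x(13) = 2, x(14) = 9.
The sequence repeats with period 14.
(1119 - 0) mod 14 = 13, so x(1119) = x(13) = 2.

2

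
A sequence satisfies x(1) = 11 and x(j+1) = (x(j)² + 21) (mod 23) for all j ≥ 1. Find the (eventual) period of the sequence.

Computing terms: x(1) = 11,  x(2) = 4,  x(3) = 14,  x(4) = 10,  x(5) = 6,  x(6) = 11.
The sequence repeats with period 5.

5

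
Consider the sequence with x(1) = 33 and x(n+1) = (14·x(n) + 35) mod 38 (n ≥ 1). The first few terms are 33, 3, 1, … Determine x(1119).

Listing terms: x(1) = 33, x(2) = 3, x(3) = 1, x(4) = 11, x(5) = 37, x(6) = 21, x(7) = 25, x(8) = 5, x(9) = 29, x(10) = 23, x(11) = 15, x(12) = 17, x(13) = 7, x(14) = 19, x(15) = 35, x(16) = 31, x(17) = 13, x(18) = 27, x(19) = 33.
The sequence repeats with period 18.
So x(1119) = x(1 + ((1119-1) mod 18)) = x(3) = 1.

1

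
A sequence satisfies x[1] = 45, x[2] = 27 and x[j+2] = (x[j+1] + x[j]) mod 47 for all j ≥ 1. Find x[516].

5

Computing terms: x[1] = 45; x[2] = 27; x[3] = 25; x[4] = 5; x[5] = 30; x[6] = 35; x[7] = 18; x[8] = 6; x[9] = 24; x[10] = 30; x[11] = 7; x[12] = 37; x[13] = 44; x[14] = 34; x[15] = 31; x[16] = 18; x[17] = 2; x[18] = 20; x[19] = 22; x[20] = 42; x[21] = 17; x[22] = 12; x[23] = 29; x[24] = 41; x[25] = 23; x[26] = 17; x[27] = 40; x[28] = 10; x[29] = 3; x[30] = 13; x[31] = 16; x[32] = 29; x[33] = 45; x[34] = 27.
The sequence repeats with period 32.
So x[516] = x[1 + ((516-1) mod 32)] = x[4] = 5.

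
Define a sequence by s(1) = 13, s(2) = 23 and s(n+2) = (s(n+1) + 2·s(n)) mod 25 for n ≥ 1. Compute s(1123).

24

s(1) = 13, s(2) = 23, s(3) = 24, s(4) = 20, s(5) = 18, s(6) = 8, s(7) = 19, s(8) = 10, s(9) = 23, s(10) = 18, s(11) = 14, s(12) = 0, s(13) = 3, s(14) = 3, s(15) = 9, s(16) = 15, s(17) = 8, s(18) = 13, s(19) = 4, s(20) = 5, s(21) = 13, s(22) = 23.
Since (s(21), s(22)) = (s(1), s(2)) = (13, 23) (two consecutive terms determine the rest), the sequence is periodic with period 20.
So s(1123) = s(1 + ((1123-1) mod 20)) = s(3) = 24.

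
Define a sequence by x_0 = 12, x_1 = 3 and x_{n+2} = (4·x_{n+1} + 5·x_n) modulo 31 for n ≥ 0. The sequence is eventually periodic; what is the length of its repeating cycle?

Listing terms: x_0 = 12; x_1 = 3; x_2 = 10; x_3 = 24; x_4 = 22; x_5 = 22; x_6 = 12; x_7 = 3.
The sequence repeats with period 6.

6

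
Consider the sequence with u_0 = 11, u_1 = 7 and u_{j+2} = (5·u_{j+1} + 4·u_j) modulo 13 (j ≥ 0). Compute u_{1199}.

u_0 = 11; u_1 = 7; u_2 = 1; u_3 = 7; u_4 = 0; u_5 = 2; u_6 = 10; u_7 = 6; u_8 = 5; u_9 = 10; u_{10} = 5; u_{11} = 0; u_{12} = 7; u_{13} = 9; u_{14} = 8; u_{15} = 11; u_{16} = 9; u_{17} = 11; u_{18} = 0; u_{19} = 5; u_{20} = 12; u_{21} = 2; u_{22} = 6; u_{23} = 12; u_{24} = 6; u_{25} = 0; u_{26} = 11; u_{27} = 3; u_{28} = 7; u_{29} = 8; u_{30} = 3; u_{31} = 8; u_{32} = 0; u_{33} = 6; u_{34} = 4; u_{35} = 5; u_{36} = 2; u_{37} = 4; u_{38} = 2; u_{39} = 0; u_{40} = 8; u_{41} = 1; u_{42} = 11; u_{43} = 7.
The sequence repeats with period 42.
(1199 - 0) mod 42 = 23, so u_{1199} = u_{23} = 12.

12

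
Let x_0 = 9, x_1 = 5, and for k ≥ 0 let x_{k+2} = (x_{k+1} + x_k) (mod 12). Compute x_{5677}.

We have x_0 = 9; x_1 = 5; x_2 = 2; x_3 = 7; x_4 = 9; x_5 = 4; x_6 = 1; x_7 = 5; x_8 = 6; x_9 = 11; x_{10} = 5; x_{11} = 4; x_{12} = 9; x_{13} = 1; x_{14} = 10; x_{15} = 11; x_{16} = 9; x_{17} = 8; x_{18} = 5; x_{19} = 1; x_{20} = 6; x_{21} = 7; x_{22} = 1; x_{23} = 8; x_{24} = 9; x_{25} = 5.
Since (x_{24}, x_{25}) = (x_0, x_1) = (9, 5) (two consecutive terms determine the rest), the sequence is periodic with period 24.
So x_{5677} = x_{0 + ((5677-0) mod 24)} = x_{13} = 1.

1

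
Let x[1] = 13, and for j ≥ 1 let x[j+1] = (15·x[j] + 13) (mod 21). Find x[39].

10

Listing terms: x[1] = 13,  x[2] = 19,  x[3] = 4,  x[4] = 10,  x[5] = 16,  x[6] = 1,  x[7] = 7,  x[8] = 13.
Since x[8] = x[1] = 13, the sequence is periodic with period 7.
(39 - 1) mod 7 = 3, so x[39] = x[4] = 10.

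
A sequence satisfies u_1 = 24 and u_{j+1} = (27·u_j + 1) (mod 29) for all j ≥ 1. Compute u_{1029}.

u_1 = 24, u_2 = 11, u_3 = 8, u_4 = 14, u_5 = 2, u_6 = 26, u_7 = 7, u_8 = 16, u_9 = 27, u_{10} = 5, u_{11} = 20, u_{12} = 19, u_{13} = 21, u_{14} = 17, u_{15} = 25, u_{16} = 9, u_{17} = 12, u_{18} = 6, u_{19} = 18, u_{20} = 23, u_{21} = 13, u_{22} = 4, u_{23} = 22, u_{24} = 15, u_{25} = 0, u_{26} = 1, u_{27} = 28, u_{28} = 3, u_{29} = 24.
The sequence repeats with period 28.
So u_{1029} = u_{1 + ((1029-1) mod 28)} = u_{21} = 13.

13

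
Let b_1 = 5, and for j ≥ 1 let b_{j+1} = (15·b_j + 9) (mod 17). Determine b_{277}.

1

We have b_1 = 5; b_2 = 16; b_3 = 11; b_4 = 4; b_5 = 1; b_6 = 7; b_7 = 12; b_8 = 2; b_9 = 5.
Since b_9 = b_1 = 5, the sequence is periodic with period 8.
(277 - 1) mod 8 = 4, so b_{277} = b_5 = 1.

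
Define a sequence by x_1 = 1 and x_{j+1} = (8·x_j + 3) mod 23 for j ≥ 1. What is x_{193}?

Listing terms: x_1 = 1, x_2 = 11, x_3 = 22, x_4 = 18, x_5 = 9, x_6 = 6, x_7 = 5, x_8 = 20, x_9 = 2, x_{10} = 19, x_{11} = 17, x_{12} = 1.
Since x_{12} = x_1 = 1, the sequence is periodic with period 11.
So x_{193} = x_{1 + ((193-1) mod 11)} = x_6 = 6.

6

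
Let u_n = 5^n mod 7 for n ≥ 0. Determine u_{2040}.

1

We have u_0 = 1; u_1 = 5; u_2 = 4; u_3 = 6; u_4 = 2; u_5 = 3; u_6 = 1.
The sequence repeats with period 6.
So u_{2040} = u_{0 + ((2040-0) mod 6)} = u_0 = 1.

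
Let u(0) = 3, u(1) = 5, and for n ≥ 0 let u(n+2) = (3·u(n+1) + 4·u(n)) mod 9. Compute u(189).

2

We have u(0) = 3,  u(1) = 5,  u(2) = 0,  u(3) = 2,  u(4) = 6,  u(5) = 8,  u(6) = 3,  u(7) = 5.
Since (u(6), u(7)) = (u(0), u(1)) = (3, 5) (two consecutive terms determine the rest), the sequence is periodic with period 6.
So u(189) = u(0 + ((189-0) mod 6)) = u(3) = 2.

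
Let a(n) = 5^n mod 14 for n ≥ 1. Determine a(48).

Listing terms: a(1) = 5,  a(2) = 11,  a(3) = 13,  a(4) = 9,  a(5) = 3,  a(6) = 1,  a(7) = 5.
Since a(7) = a(1) = 5, the sequence is periodic with period 6.
So a(48) = a(1 + ((48-1) mod 6)) = a(6) = 1.

1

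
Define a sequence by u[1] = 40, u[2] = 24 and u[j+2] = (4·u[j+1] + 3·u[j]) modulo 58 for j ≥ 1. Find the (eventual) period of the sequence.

Computing terms: u[1] = 40, u[2] = 24, u[3] = 42, u[4] = 8, u[5] = 42, u[6] = 18, u[7] = 24, u[8] = 34, u[9] = 34, u[10] = 6, u[11] = 10, u[12] = 0, u[13] = 30, u[14] = 4, u[15] = 48, u[16] = 30, u[17] = 32, u[18] = 44, u[19] = 40, u[20] = 2, u[21] = 12, u[22] = 54, u[23] = 20, u[24] = 10, u[25] = 42, u[26] = 24, u[27] = 48, u[28] = 32, u[29] = 40, u[30] = 24.
Since (u[29], u[30]) = (u[1], u[2]) = (40, 24) (two consecutive terms determine the rest), the sequence is periodic with period 28.

28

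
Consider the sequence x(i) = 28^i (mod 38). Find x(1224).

20

We have x(0) = 1,  x(1) = 28,  x(2) = 24,  x(3) = 26,  x(4) = 6,  x(5) = 16,  x(6) = 30,  x(7) = 4,  x(8) = 36,  x(9) = 20,  x(10) = 28.
Since x(10) = x(1) = 28, the sequence is eventually periodic: after a pre-period of length 1 it cycles with period 9.
For i ≥ 1, x(i) depends only on (i - 1) mod 9. (1224 - 1) mod 9 = 8, so x(1224) = x(9) = 20.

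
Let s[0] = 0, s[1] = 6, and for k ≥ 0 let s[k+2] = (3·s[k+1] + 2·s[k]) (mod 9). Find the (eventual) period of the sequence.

Computing terms: s[0] = 0; s[1] = 6; s[2] = 0; s[3] = 3; s[4] = 0; s[5] = 6.
The sequence repeats with period 4.

4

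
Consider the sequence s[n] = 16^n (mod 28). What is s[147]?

s[0] = 1; s[1] = 16; s[2] = 4; s[3] = 8; s[4] = 16.
Since s[4] = s[1] = 16, the sequence is eventually periodic: after a pre-period of length 1 it cycles with period 3.
For n ≥ 1, s[n] depends only on (n - 1) mod 3. (147 - 1) mod 3 = 2, so s[147] = s[3] = 8.

8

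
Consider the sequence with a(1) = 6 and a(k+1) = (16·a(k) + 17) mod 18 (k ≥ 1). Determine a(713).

5

We have a(1) = 6, a(2) = 5, a(3) = 7, a(4) = 3, a(5) = 11, a(6) = 13, a(7) = 9, a(8) = 17, a(9) = 1, a(10) = 15, a(11) = 5.
Since a(11) = a(2) = 5, the sequence is eventually periodic: after a pre-period of length 1 it cycles with period 9.
For k ≥ 2, a(k) depends only on (k - 2) mod 9. (713 - 2) mod 9 = 0, so a(713) = a(2) = 5.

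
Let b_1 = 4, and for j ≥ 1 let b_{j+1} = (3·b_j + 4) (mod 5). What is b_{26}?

b_1 = 4, b_2 = 1, b_3 = 2, b_4 = 0, b_5 = 4.
Since b_5 = b_1 = 4, the sequence is periodic with period 4.
(26 - 1) mod 4 = 1, so b_{26} = b_2 = 1.

1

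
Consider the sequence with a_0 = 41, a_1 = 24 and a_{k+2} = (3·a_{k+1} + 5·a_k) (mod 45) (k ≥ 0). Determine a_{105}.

We have a_0 = 41,  a_1 = 24,  a_2 = 7,  a_3 = 6,  a_4 = 8,  a_5 = 9,  a_6 = 22,  a_7 = 21,  a_8 = 38,  a_9 = 39,  a_{10} = 37,  a_{11} = 36,  a_{12} = 23,  a_{13} = 24,  a_{14} = 7.
Since (a_{13}, a_{14}) = (a_1, a_2) = (24, 7) (two consecutive terms determine the rest), the sequence is eventually periodic: after a pre-period of length 1 it cycles with period 12.
For k ≥ 1, a_k depends only on (k - 1) mod 12. (105 - 1) mod 12 = 8, so a_{105} = a_9 = 39.

39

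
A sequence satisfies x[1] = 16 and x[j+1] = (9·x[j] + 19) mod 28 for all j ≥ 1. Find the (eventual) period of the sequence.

4

x[1] = 16, x[2] = 23, x[3] = 2, x[4] = 9, x[5] = 16.
The sequence repeats with period 4.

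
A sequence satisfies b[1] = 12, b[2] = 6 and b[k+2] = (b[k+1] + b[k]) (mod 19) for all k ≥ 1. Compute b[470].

We have b[1] = 12; b[2] = 6; b[3] = 18; b[4] = 5; b[5] = 4; b[6] = 9; b[7] = 13; b[8] = 3; b[9] = 16; b[10] = 0; b[11] = 16; b[12] = 16; b[13] = 13; b[14] = 10; b[15] = 4; b[16] = 14; b[17] = 18; b[18] = 13; b[19] = 12; b[20] = 6.
The sequence repeats with period 18.
So b[470] = b[1 + ((470-1) mod 18)] = b[2] = 6.

6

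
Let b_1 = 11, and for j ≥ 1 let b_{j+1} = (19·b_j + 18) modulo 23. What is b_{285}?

Listing terms: b_1 = 11,  b_2 = 20,  b_3 = 7,  b_4 = 13,  b_5 = 12,  b_6 = 16,  b_7 = 0,  b_8 = 18,  b_9 = 15,  b_{10} = 4,  b_{11} = 2,  b_{12} = 10,  b_{13} = 1,  b_{14} = 14,  b_{15} = 8,  b_{16} = 9,  b_{17} = 5,  b_{18} = 21,  b_{19} = 3,  b_{20} = 6,  b_{21} = 17,  b_{22} = 19,  b_{23} = 11.
The sequence repeats with period 22.
(285 - 1) mod 22 = 20, so b_{285} = b_{21} = 17.

17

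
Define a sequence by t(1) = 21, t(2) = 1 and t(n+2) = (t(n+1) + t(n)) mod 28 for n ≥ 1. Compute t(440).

13

t(1) = 21,  t(2) = 1,  t(3) = 22,  t(4) = 23,  t(5) = 17,  t(6) = 12,  t(7) = 1,  t(8) = 13,  t(9) = 14,  t(10) = 27,  t(11) = 13,  t(12) = 12,  t(13) = 25,  t(14) = 9,  t(15) = 6,  t(16) = 15,  t(17) = 21,  t(18) = 8,  t(19) = 1,  t(20) = 9,  t(21) = 10,  t(22) = 19,  t(23) = 1,  t(24) = 20,  t(25) = 21,  t(26) = 13,  t(27) = 6,  t(28) = 19,  t(29) = 25,  t(30) = 16,  t(31) = 13,  t(32) = 1,  t(33) = 14,  t(34) = 15,  t(35) = 1,  t(36) = 16,  t(37) = 17,  t(38) = 5,  t(39) = 22,  t(40) = 27,  t(41) = 21,  t(42) = 20,  t(43) = 13,  t(44) = 5,  t(45) = 18,  t(46) = 23,  t(47) = 13,  t(48) = 8,  t(49) = 21,  t(50) = 1.
Since (t(49), t(50)) = (t(1), t(2)) = (21, 1) (two consecutive terms determine the rest), the sequence is periodic with period 48.
(440 - 1) mod 48 = 7, so t(440) = t(8) = 13.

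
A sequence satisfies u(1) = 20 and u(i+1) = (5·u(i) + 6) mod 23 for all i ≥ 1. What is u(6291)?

15

Listing terms: u(1) = 20; u(2) = 14; u(3) = 7; u(4) = 18; u(5) = 4; u(6) = 3; u(7) = 21; u(8) = 19; u(9) = 9; u(10) = 5; u(11) = 8; u(12) = 0; u(13) = 6; u(14) = 13; u(15) = 2; u(16) = 16; u(17) = 17; u(18) = 22; u(19) = 1; u(20) = 11; u(21) = 15; u(22) = 12; u(23) = 20.
Since u(23) = u(1) = 20, the sequence is periodic with period 22.
(6291 - 1) mod 22 = 20, so u(6291) = u(21) = 15.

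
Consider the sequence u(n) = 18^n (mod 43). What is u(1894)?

We have u(1) = 18, u(2) = 23, u(3) = 27, u(4) = 13, u(5) = 19, u(6) = 41, u(7) = 7, u(8) = 40, u(9) = 32, u(10) = 17, u(11) = 5, u(12) = 4, u(13) = 29, u(14) = 6, u(15) = 22, u(16) = 9, u(17) = 33, u(18) = 35, u(19) = 28, u(20) = 31, u(21) = 42, u(22) = 25, u(23) = 20, u(24) = 16, u(25) = 30, u(26) = 24, u(27) = 2, u(28) = 36, u(29) = 3, u(30) = 11, u(31) = 26, u(32) = 38, u(33) = 39, u(34) = 14, u(35) = 37, u(36) = 21, u(37) = 34, u(38) = 10, u(39) = 8, u(40) = 15, u(41) = 12, u(42) = 1, u(43) = 18.
The sequence repeats with period 42.
So u(1894) = u(1 + ((1894-1) mod 42)) = u(4) = 13.

13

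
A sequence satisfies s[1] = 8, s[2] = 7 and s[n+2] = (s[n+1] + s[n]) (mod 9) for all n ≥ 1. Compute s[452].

7

Listing terms: s[1] = 8,  s[2] = 7,  s[3] = 6,  s[4] = 4,  s[5] = 1,  s[6] = 5,  s[7] = 6,  s[8] = 2,  s[9] = 8,  s[10] = 1,  s[11] = 0,  s[12] = 1,  s[13] = 1,  s[14] = 2,  s[15] = 3,  s[16] = 5,  s[17] = 8,  s[18] = 4,  s[19] = 3,  s[20] = 7,  s[21] = 1,  s[22] = 8,  s[23] = 0,  s[24] = 8,  s[25] = 8,  s[26] = 7.
Since (s[25], s[26]) = (s[1], s[2]) = (8, 7) (two consecutive terms determine the rest), the sequence is periodic with period 24.
(452 - 1) mod 24 = 19, so s[452] = s[20] = 7.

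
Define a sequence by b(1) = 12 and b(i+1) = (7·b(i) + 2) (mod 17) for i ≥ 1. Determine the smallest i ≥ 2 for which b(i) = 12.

b(1) = 12,  b(2) = 1,  b(3) = 9,  b(4) = 14,  b(5) = 15,  b(6) = 5,  b(7) = 3,  b(8) = 6,  b(9) = 10,  b(10) = 4,  b(11) = 13,  b(12) = 8,  b(13) = 7,  b(14) = 0,  b(15) = 2,  b(16) = 16,  b(17) = 12.
Since b(17) = b(1) = 12, the sequence is periodic with period 16.
The value 12 next appears (with i ≥ 2) at b(17).

17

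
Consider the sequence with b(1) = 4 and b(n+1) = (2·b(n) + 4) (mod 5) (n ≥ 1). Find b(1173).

4

b(1) = 4; b(2) = 2; b(3) = 3; b(4) = 0; b(5) = 4.
Since b(5) = b(1) = 4, the sequence is periodic with period 4.
So b(1173) = b(1 + ((1173-1) mod 4)) = b(1) = 4.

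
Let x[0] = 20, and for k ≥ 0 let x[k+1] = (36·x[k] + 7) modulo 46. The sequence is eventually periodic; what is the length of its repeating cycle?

11

We have x[0] = 20,  x[1] = 37,  x[2] = 5,  x[3] = 3,  x[4] = 23,  x[5] = 7,  x[6] = 29,  x[7] = 39,  x[8] = 31,  x[9] = 19,  x[10] = 1,  x[11] = 43,  x[12] = 37.
Since x[12] = x[1] = 37, the sequence is eventually periodic: after a pre-period of length 1 it cycles with period 11.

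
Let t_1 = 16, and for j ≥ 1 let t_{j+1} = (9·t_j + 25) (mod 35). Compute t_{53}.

1

t_1 = 16,  t_2 = 29,  t_3 = 6,  t_4 = 9,  t_5 = 1,  t_6 = 34,  t_7 = 16.
Since t_7 = t_1 = 16, the sequence is periodic with period 6.
So t_{53} = t_{1 + ((53-1) mod 6)} = t_5 = 1.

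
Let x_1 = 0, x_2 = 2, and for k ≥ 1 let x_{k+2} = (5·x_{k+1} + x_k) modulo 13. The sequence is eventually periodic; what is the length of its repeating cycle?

We have x_1 = 0; x_2 = 2; x_3 = 10; x_4 = 0; x_5 = 10; x_6 = 11; x_7 = 0; x_8 = 11; x_9 = 3; x_{10} = 0; x_{11} = 3; x_{12} = 2; x_{13} = 0; x_{14} = 2.
Since (x_{13}, x_{14}) = (x_1, x_2) = (0, 2) (two consecutive terms determine the rest), the sequence is periodic with period 12.

12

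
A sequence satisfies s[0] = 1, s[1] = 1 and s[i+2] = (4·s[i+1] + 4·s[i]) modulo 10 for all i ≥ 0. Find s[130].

Listing terms: s[0] = 1; s[1] = 1; s[2] = 8; s[3] = 6; s[4] = 6; s[5] = 8; s[6] = 6.
Since (s[5], s[6]) = (s[2], s[3]) = (8, 6) (two consecutive terms determine the rest), the sequence is eventually periodic: after a pre-period of length 2 it cycles with period 3.
For i ≥ 2, s[i] depends only on (i - 2) mod 3. (130 - 2) mod 3 = 2, so s[130] = s[4] = 6.

6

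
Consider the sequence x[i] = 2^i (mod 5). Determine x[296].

1

Computing terms: x[1] = 2,  x[2] = 4,  x[3] = 3,  x[4] = 1,  x[5] = 2.
Since x[5] = x[1] = 2, the sequence is periodic with period 4.
(296 - 1) mod 4 = 3, so x[296] = x[4] = 1.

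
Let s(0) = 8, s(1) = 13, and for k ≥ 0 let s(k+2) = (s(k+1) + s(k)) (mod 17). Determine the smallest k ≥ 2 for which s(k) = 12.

7

s(0) = 8; s(1) = 13; s(2) = 4; s(3) = 0; s(4) = 4; s(5) = 4; s(6) = 8; s(7) = 12; s(8) = 3; s(9) = 15; s(10) = 1; s(11) = 16; s(12) = 0; s(13) = 16; s(14) = 16; s(15) = 15; s(16) = 14; s(17) = 12; s(18) = 9; s(19) = 4; s(20) = 13; s(21) = 0; s(22) = 13; s(23) = 13; s(24) = 9; s(25) = 5; s(26) = 14; s(27) = 2; s(28) = 16; s(29) = 1; s(30) = 0; s(31) = 1; s(32) = 1; s(33) = 2; s(34) = 3; s(35) = 5; s(36) = 8; s(37) = 13.
The sequence repeats with period 36.
The value 12 first appears (with k ≥ 2) at s(7).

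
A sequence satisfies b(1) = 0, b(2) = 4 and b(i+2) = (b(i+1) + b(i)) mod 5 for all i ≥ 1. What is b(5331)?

0

Listing terms: b(1) = 0, b(2) = 4, b(3) = 4, b(4) = 3, b(5) = 2, b(6) = 0, b(7) = 2, b(8) = 2, b(9) = 4, b(10) = 1, b(11) = 0, b(12) = 1, b(13) = 1, b(14) = 2, b(15) = 3, b(16) = 0, b(17) = 3, b(18) = 3, b(19) = 1, b(20) = 4, b(21) = 0, b(22) = 4.
The sequence repeats with period 20.
(5331 - 1) mod 20 = 10, so b(5331) = b(11) = 0.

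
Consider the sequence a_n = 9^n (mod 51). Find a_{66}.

30

Computing terms: a_1 = 9,  a_2 = 30,  a_3 = 15,  a_4 = 33,  a_5 = 42,  a_6 = 21,  a_7 = 36,  a_8 = 18,  a_9 = 9.
The sequence repeats with period 8.
So a_{66} = a_{1 + ((66-1) mod 8)} = a_2 = 30.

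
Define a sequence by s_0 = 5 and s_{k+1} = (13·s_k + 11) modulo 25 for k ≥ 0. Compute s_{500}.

5

Computing terms: s_0 = 5, s_1 = 1, s_2 = 24, s_3 = 23, s_4 = 10, s_5 = 16, s_6 = 19, s_7 = 8, s_8 = 15, s_9 = 6, s_{10} = 14, s_{11} = 18, s_{12} = 20, s_{13} = 21, s_{14} = 9, s_{15} = 3, s_{16} = 0, s_{17} = 11, s_{18} = 4, s_{19} = 13, s_{20} = 5.
Since s_{20} = s_0 = 5, the sequence is periodic with period 20.
So s_{500} = s_{0 + ((500-0) mod 20)} = s_0 = 5.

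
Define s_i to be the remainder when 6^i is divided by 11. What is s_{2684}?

9

Computing terms: s_0 = 1,  s_1 = 6,  s_2 = 3,  s_3 = 7,  s_4 = 9,  s_5 = 10,  s_6 = 5,  s_7 = 8,  s_8 = 4,  s_9 = 2,  s_{10} = 1.
The sequence repeats with period 10.
(2684 - 0) mod 10 = 4, so s_{2684} = s_4 = 9.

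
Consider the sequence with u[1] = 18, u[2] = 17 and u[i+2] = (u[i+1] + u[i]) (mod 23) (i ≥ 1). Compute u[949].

Listing terms: u[1] = 18,  u[2] = 17,  u[3] = 12,  u[4] = 6,  u[5] = 18,  u[6] = 1,  u[7] = 19,  u[8] = 20,  u[9] = 16,  u[10] = 13,  u[11] = 6,  u[12] = 19,  u[13] = 2,  u[14] = 21,  u[15] = 0,  u[16] = 21,  u[17] = 21,  u[18] = 19,  u[19] = 17,  u[20] = 13,  u[21] = 7,  u[22] = 20,  u[23] = 4,  u[24] = 1,  u[25] = 5,  u[26] = 6,  u[27] = 11,  u[28] = 17,  u[29] = 5,  u[30] = 22,  u[31] = 4,  u[32] = 3,  u[33] = 7,  u[34] = 10,  u[35] = 17,  u[36] = 4,  u[37] = 21,  u[38] = 2,  u[39] = 0,  u[40] = 2,  u[41] = 2,  u[42] = 4,  u[43] = 6,  u[44] = 10,  u[45] = 16,  u[46] = 3,  u[47] = 19,  u[48] = 22,  u[49] = 18,  u[50] = 17.
The sequence repeats with period 48.
So u[949] = u[1 + ((949-1) mod 48)] = u[37] = 21.

21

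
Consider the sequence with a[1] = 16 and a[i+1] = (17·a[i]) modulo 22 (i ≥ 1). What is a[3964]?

2

Computing terms: a[1] = 16,  a[2] = 8,  a[3] = 4,  a[4] = 2,  a[5] = 12,  a[6] = 6,  a[7] = 14,  a[8] = 18,  a[9] = 20,  a[10] = 10,  a[11] = 16.
Since a[11] = a[1] = 16, the sequence is periodic with period 10.
(3964 - 1) mod 10 = 3, so a[3964] = a[4] = 2.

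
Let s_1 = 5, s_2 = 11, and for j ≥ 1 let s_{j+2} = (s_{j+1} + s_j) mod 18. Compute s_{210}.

Listing terms: s_1 = 5, s_2 = 11, s_3 = 16, s_4 = 9, s_5 = 7, s_6 = 16, s_7 = 5, s_8 = 3, s_9 = 8, s_{10} = 11, s_{11} = 1, s_{12} = 12, s_{13} = 13, s_{14} = 7, s_{15} = 2, s_{16} = 9, s_{17} = 11, s_{18} = 2, s_{19} = 13, s_{20} = 15, s_{21} = 10, s_{22} = 7, s_{23} = 17, s_{24} = 6, s_{25} = 5, s_{26} = 11.
Since (s_{25}, s_{26}) = (s_1, s_2) = (5, 11) (two consecutive terms determine the rest), the sequence is periodic with period 24.
(210 - 1) mod 24 = 17, so s_{210} = s_{18} = 2.

2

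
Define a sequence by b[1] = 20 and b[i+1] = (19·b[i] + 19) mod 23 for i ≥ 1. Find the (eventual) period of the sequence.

22

b[1] = 20, b[2] = 8, b[3] = 10, b[4] = 2, b[5] = 11, b[6] = 21, b[7] = 4, b[8] = 3, b[9] = 7, b[10] = 14, b[11] = 9, b[12] = 6, b[13] = 18, b[14] = 16, b[15] = 1, b[16] = 15, b[17] = 5, b[18] = 22, b[19] = 0, b[20] = 19, b[21] = 12, b[22] = 17, b[23] = 20.
Since b[23] = b[1] = 20, the sequence is periodic with period 22.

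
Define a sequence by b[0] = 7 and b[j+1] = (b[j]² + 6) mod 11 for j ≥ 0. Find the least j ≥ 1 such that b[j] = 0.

b[0] = 7, b[1] = 0, b[2] = 6, b[3] = 9, b[4] = 10, b[5] = 7.
The sequence repeats with period 5.
The value 0 first appears (with j ≥ 1) at b[1].

1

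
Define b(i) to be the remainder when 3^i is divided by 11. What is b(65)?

b(0) = 1, b(1) = 3, b(2) = 9, b(3) = 5, b(4) = 4, b(5) = 1.
Since b(5) = b(0) = 1, the sequence is periodic with period 5.
(65 - 0) mod 5 = 0, so b(65) = b(0) = 1.

1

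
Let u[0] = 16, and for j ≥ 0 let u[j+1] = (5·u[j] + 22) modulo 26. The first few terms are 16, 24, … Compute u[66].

12

Listing terms: u[0] = 16,  u[1] = 24,  u[2] = 12,  u[3] = 4,  u[4] = 16.
Since u[4] = u[0] = 16, the sequence is periodic with period 4.
So u[66] = u[0 + ((66-0) mod 4)] = u[2] = 12.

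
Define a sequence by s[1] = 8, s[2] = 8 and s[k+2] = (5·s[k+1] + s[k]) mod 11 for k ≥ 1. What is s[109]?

3

s[1] = 8; s[2] = 8; s[3] = 4; s[4] = 6; s[5] = 1; s[6] = 0; s[7] = 1; s[8] = 5; s[9] = 4; s[10] = 3; s[11] = 8; s[12] = 10; s[13] = 3; s[14] = 3; s[15] = 7; s[16] = 5; s[17] = 10; s[18] = 0; s[19] = 10; s[20] = 6; s[21] = 7; s[22] = 8; s[23] = 3; s[24] = 1; s[25] = 8; s[26] = 8.
Since (s[25], s[26]) = (s[1], s[2]) = (8, 8) (two consecutive terms determine the rest), the sequence is periodic with period 24.
(109 - 1) mod 24 = 12, so s[109] = s[13] = 3.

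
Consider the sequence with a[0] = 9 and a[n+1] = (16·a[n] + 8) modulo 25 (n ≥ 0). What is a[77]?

15

Listing terms: a[0] = 9, a[1] = 2, a[2] = 15, a[3] = 23, a[4] = 1, a[5] = 24, a[6] = 17, a[7] = 5, a[8] = 13, a[9] = 16, a[10] = 14, a[11] = 7, a[12] = 20, a[13] = 3, a[14] = 6, a[15] = 4, a[16] = 22, a[17] = 10, a[18] = 18, a[19] = 21, a[20] = 19, a[21] = 12, a[22] = 0, a[23] = 8, a[24] = 11, a[25] = 9.
Since a[25] = a[0] = 9, the sequence is periodic with period 25.
(77 - 0) mod 25 = 2, so a[77] = a[2] = 15.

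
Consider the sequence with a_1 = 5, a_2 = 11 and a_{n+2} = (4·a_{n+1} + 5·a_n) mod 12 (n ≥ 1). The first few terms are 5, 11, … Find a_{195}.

9

Listing terms: a_1 = 5; a_2 = 11; a_3 = 9; a_4 = 7; a_5 = 1; a_6 = 3; a_7 = 5; a_8 = 11.
The sequence repeats with period 6.
(195 - 1) mod 6 = 2, so a_{195} = a_3 = 9.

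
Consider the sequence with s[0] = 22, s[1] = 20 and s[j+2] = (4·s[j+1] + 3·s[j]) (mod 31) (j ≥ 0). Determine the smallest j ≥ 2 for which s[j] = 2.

14

Computing terms: s[0] = 22,  s[1] = 20,  s[2] = 22,  s[3] = 24,  s[4] = 7,  s[5] = 7,  s[6] = 18,  s[7] = 0,  s[8] = 23,  s[9] = 30,  s[10] = 3,  s[11] = 9,  s[12] = 14,  s[13] = 21,  s[14] = 2,  s[15] = 9,  s[16] = 11,  s[17] = 9,  s[18] = 7,  s[19] = 24,  s[20] = 24,  s[21] = 13,  s[22] = 0,  s[23] = 8,  s[24] = 1,  s[25] = 28,  s[26] = 22,  s[27] = 17,  s[28] = 10,  s[29] = 29,  s[30] = 22,  s[31] = 20.
Since (s[30], s[31]) = (s[0], s[1]) = (22, 20) (two consecutive terms determine the rest), the sequence is periodic with period 30.
The value 2 first appears (with j ≥ 2) at s[14].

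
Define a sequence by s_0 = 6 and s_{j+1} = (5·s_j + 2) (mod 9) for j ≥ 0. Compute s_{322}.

3

We have s_0 = 6,  s_1 = 5,  s_2 = 0,  s_3 = 2,  s_4 = 3,  s_5 = 8,  s_6 = 6.
The sequence repeats with period 6.
So s_{322} = s_{0 + ((322-0) mod 6)} = s_4 = 3.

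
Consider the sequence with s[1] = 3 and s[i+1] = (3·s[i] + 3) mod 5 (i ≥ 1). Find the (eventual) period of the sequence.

Computing terms: s[1] = 3, s[2] = 2, s[3] = 4, s[4] = 0, s[5] = 3.
The sequence repeats with period 4.

4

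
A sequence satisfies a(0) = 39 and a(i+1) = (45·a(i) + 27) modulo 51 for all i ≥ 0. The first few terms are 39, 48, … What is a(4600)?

We have a(0) = 39, a(1) = 48, a(2) = 45, a(3) = 12, a(4) = 6, a(5) = 42, a(6) = 30, a(7) = 0, a(8) = 27, a(9) = 18, a(10) = 21, a(11) = 3, a(12) = 9, a(13) = 24, a(14) = 36, a(15) = 15, a(16) = 39.
Since a(16) = a(0) = 39, the sequence is periodic with period 16.
So a(4600) = a(0 + ((4600-0) mod 16)) = a(8) = 27.

27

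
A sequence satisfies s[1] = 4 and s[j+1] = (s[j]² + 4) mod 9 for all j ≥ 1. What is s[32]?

2

We have s[1] = 4, s[2] = 2, s[3] = 8, s[4] = 5, s[5] = 2.
Since s[5] = s[2] = 2, the sequence is eventually periodic: after a pre-period of length 1 it cycles with period 3.
For j ≥ 2, s[j] depends only on (j - 2) mod 3. (32 - 2) mod 3 = 0, so s[32] = s[2] = 2.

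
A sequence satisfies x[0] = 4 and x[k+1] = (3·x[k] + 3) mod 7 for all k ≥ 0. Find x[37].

Computing terms: x[0] = 4,  x[1] = 1,  x[2] = 6,  x[3] = 0,  x[4] = 3,  x[5] = 5,  x[6] = 4.
The sequence repeats with period 6.
(37 - 0) mod 6 = 1, so x[37] = x[1] = 1.

1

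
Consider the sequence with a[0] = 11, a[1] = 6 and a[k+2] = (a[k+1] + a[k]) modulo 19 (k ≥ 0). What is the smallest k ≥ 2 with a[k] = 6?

We have a[0] = 11, a[1] = 6, a[2] = 17, a[3] = 4, a[4] = 2, a[5] = 6, a[6] = 8, a[7] = 14, a[8] = 3, a[9] = 17, a[10] = 1, a[11] = 18, a[12] = 0, a[13] = 18, a[14] = 18, a[15] = 17, a[16] = 16, a[17] = 14, a[18] = 11, a[19] = 6.
Since (a[18], a[19]) = (a[0], a[1]) = (11, 6) (two consecutive terms determine the rest), the sequence is periodic with period 18.
The value 6 first appears (with k ≥ 2) at a[5].

5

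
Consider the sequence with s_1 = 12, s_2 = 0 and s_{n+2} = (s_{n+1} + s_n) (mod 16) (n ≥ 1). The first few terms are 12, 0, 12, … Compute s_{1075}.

Computing terms: s_1 = 12, s_2 = 0, s_3 = 12, s_4 = 12, s_5 = 8, s_6 = 4, s_7 = 12, s_8 = 0.
Since (s_7, s_8) = (s_1, s_2) = (12, 0) (two consecutive terms determine the rest), the sequence is periodic with period 6.
(1075 - 1) mod 6 = 0, so s_{1075} = s_1 = 12.

12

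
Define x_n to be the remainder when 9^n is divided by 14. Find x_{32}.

Computing terms: x_1 = 9, x_2 = 11, x_3 = 1, x_4 = 9.
Since x_4 = x_1 = 9, the sequence is periodic with period 3.
So x_{32} = x_{1 + ((32-1) mod 3)} = x_2 = 11.

11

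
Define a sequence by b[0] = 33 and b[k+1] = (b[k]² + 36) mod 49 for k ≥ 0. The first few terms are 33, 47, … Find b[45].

Listing terms: b[0] = 33, b[1] = 47, b[2] = 40, b[3] = 19, b[4] = 5, b[5] = 12, b[6] = 33.
The sequence repeats with period 6.
(45 - 0) mod 6 = 3, so b[45] = b[3] = 19.

19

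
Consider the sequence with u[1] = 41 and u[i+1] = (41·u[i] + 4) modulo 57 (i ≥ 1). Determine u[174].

Computing terms: u[1] = 41, u[2] = 32, u[3] = 5, u[4] = 38, u[5] = 23, u[6] = 35, u[7] = 14, u[8] = 8, u[9] = 47, u[10] = 50, u[11] = 2, u[12] = 29, u[13] = 53, u[14] = 11, u[15] = 56, u[16] = 20, u[17] = 26, u[18] = 44, u[19] = 41.
The sequence repeats with period 18.
So u[174] = u[1 + ((174-1) mod 18)] = u[12] = 29.

29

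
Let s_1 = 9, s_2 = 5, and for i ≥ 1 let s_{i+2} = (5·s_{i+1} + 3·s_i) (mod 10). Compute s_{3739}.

7

s_1 = 9,  s_2 = 5,  s_3 = 2,  s_4 = 5,  s_5 = 1,  s_6 = 0,  s_7 = 3,  s_8 = 5,  s_9 = 4,  s_{10} = 5,  s_{11} = 7,  s_{12} = 0,  s_{13} = 1,  s_{14} = 5,  s_{15} = 8,  s_{16} = 5,  s_{17} = 9,  s_{18} = 0,  s_{19} = 7,  s_{20} = 5,  s_{21} = 6,  s_{22} = 5,  s_{23} = 3,  s_{24} = 0,  s_{25} = 9,  s_{26} = 5.
Since (s_{25}, s_{26}) = (s_1, s_2) = (9, 5) (two consecutive terms determine the rest), the sequence is periodic with period 24.
So s_{3739} = s_{1 + ((3739-1) mod 24)} = s_{19} = 7.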